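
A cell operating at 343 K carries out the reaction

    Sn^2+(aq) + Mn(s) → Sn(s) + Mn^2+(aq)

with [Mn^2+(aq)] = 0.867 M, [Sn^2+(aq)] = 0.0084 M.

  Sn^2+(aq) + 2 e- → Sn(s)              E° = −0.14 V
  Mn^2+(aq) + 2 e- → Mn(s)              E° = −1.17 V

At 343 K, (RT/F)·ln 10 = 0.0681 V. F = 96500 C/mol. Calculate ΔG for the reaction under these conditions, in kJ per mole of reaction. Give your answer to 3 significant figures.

−186 kJ/mol

The standard cell potential is −0.14 − (−1.17) = +1.03 V, with n = 2 electrons in the balanced equation.
The reaction quotient is [Mn^2+(aq)] / [Sn^2+(aq)] = 103; by Nernst, E = +1.03 − (0.0681/2)(2.014) = +0.9614 V.
Then ΔG = −nFE = −2 × 96500 × +0.9614 J/mol = −186 kJ/mol.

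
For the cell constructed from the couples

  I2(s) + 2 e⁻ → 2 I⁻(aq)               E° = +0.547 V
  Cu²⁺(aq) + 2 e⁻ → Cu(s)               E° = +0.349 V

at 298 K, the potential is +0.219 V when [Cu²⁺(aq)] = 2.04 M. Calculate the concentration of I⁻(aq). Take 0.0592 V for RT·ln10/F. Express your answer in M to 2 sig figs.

0.31 M

I₂/I⁻ is the cathode (higher E°); E°cell = +0.547 − (+0.349) = +0.198 V with n = 2.
From the Nernst equation, log Q = n(E° − E)/0.0592 = 2·(+0.198 − (+0.219))/0.0592 = −0.709.
For I2(s) + Cu(s) → 2 I⁻(aq) + Cu²⁺(aq), the reaction quotient is Q = [I⁻(aq)]^2·[Cu²⁺(aq)].
Isolating [I⁻(aq)] in Q = 10^{−0.709} yields log [I⁻(aq)] = −0.509, i.e. 0.31 M.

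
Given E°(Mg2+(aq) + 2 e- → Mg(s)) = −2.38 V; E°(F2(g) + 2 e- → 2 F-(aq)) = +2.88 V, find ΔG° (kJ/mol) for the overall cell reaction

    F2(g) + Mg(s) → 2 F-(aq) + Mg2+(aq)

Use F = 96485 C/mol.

In the reaction as written F2(g) is reduced, so the F₂/F⁻ couple is the cathode and Mg²⁺/Mg is the anode.
E°cell = +2.88 − (−2.38) = +5.26 V; balancing electrons gives n = 2.
ΔG° = −nFE°cell = −(2)(96485)(+5.26) J/mol = −1015 kJ/mol.

−1015 kJ/mol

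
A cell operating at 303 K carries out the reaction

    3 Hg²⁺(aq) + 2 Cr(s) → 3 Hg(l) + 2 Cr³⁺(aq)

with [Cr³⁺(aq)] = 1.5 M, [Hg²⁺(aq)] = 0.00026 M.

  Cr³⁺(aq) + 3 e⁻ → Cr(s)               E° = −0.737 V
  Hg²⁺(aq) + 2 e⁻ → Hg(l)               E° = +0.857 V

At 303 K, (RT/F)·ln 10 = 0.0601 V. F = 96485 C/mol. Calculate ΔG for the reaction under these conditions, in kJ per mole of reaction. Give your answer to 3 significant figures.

−858 kJ/mol

E°cell = +0.857 − (−0.737) = +1.594 V; the balanced reaction transfers n = 6 electrons.
Here Q = [Cr³⁺(aq)]^2 / [Hg²⁺(aq)]^3 = 1.28×10^11 (log Q = 11.107), giving E = +1.594 − (0.0601/6)·(11.107) = +1.4827 V.
Finally ΔG = −nFE = −(6)(96485 C/mol)(+1.4827 V) = −858 kJ/mol.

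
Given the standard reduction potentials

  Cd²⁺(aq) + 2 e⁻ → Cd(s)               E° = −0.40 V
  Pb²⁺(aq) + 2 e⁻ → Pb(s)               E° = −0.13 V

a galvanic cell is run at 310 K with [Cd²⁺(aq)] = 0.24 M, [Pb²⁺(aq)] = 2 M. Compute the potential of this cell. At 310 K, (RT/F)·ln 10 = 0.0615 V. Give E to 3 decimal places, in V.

The Pb²⁺/Pb couple has the more positive E°, so it is the cathode; Cd²⁺/Cd is the anode.
E°cell = −0.13 − (−0.40) = +0.27 V, with n = 2 electrons transferred.
Balancing gives Pb²⁺(aq) + Cd(s) → Pb(s) + Cd²⁺(aq); hence Q = [Cd²⁺(aq)] / [Pb²⁺(aq)] = 0.12 (log Q = −0.921).
Applying E = E° − (RT ln10/nF)·log Q gives +0.27 − (0.0615/2)(−0.921) = +0.298 V.

+0.298 V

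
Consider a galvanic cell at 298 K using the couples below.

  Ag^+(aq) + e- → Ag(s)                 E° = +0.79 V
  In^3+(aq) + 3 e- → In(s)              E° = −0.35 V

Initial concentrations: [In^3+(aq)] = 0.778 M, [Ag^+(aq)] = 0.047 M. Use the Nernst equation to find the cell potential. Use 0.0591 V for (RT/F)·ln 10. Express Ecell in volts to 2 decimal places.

+1.06 V

Ag⁺/Ag is reduced (cathode, E° = +0.79 V) and In³⁺/In is oxidized (anode).
E°cell = +0.79 − (−0.35) = +1.14 V, with n = 3 electrons transferred.
The balanced reaction is 3 Ag^+(aq) + In(s) → 3 Ag(s) + In^3+(aq), so Q = [In^3+(aq)] / [Ag^+(aq)]^3 = 7.49×10^3 and log Q = 3.875.
E = E° − (0.0591/n)·log Q = +1.14 − (0.0591/3)(3.875) = +1.06 V.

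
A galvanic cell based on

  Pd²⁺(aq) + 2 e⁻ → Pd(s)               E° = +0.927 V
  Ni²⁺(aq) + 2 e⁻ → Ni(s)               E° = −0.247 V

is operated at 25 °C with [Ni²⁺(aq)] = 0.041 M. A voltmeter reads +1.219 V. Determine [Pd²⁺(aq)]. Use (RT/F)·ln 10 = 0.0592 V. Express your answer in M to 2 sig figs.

1.4 M

With Pd²⁺/Pd at the cathode and Ni²⁺/Ni at the anode, E°cell = +0.927 − (−0.247) = +1.174 V (n = 2).
Rearranging E = E° − (0.0592/n)·log Q gives log Q = 2(+1.174 − (+1.219))/0.0592 = −1.520.
For Pd²⁺(aq) + Ni(s) → Pd(s) + Ni²⁺(aq), the reaction quotient is Q = [Ni²⁺(aq)] / [Pd²⁺(aq)].
Solving for the unknown gives log [Pd²⁺(aq)] = 0.133, so [Pd²⁺(aq)] ≈ 1.4 M.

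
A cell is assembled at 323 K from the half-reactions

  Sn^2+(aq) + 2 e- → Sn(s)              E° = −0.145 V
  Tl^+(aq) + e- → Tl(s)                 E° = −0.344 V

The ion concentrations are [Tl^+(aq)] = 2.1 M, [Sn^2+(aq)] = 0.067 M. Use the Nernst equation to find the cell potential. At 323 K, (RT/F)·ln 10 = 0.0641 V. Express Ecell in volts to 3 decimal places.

+0.141 V

Sn²⁺/Sn is reduced (cathode, E° = −0.145 V) and Tl⁺/Tl is oxidized (anode).
E°cell = E°cat − E°an = −0.145 − (−0.344) = +0.199 V; n = 2.
The balanced reaction is Sn^2+(aq) + 2 Tl(s) → Sn(s) + 2 Tl^+(aq), so Q = [Tl^+(aq)]^2 / [Sn^2+(aq)] = 65.8 and log Q = 1.818.
Applying E = E° − (RT ln10/nF)·log Q gives +0.199 − (0.0641/2)(1.818) = +0.141 V.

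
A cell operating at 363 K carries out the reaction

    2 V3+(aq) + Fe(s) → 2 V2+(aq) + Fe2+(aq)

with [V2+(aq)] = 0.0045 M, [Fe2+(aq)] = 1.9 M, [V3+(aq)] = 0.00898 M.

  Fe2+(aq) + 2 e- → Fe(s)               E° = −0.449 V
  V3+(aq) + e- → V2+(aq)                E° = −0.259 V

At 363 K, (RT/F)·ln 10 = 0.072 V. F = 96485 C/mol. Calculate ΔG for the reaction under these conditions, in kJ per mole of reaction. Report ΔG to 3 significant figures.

The standard cell potential is −0.259 − (−0.449) = +0.190 V, with n = 2 electrons in the balanced equation.
The reaction quotient is ([V2+(aq)]^2·[Fe2+(aq)]) / [V3+(aq)]^2 = 0.477; by Nernst, E = +0.190 − (0.072/2)(−0.321) = +0.2016 V.
ΔG = −nFE = −(2)(96485)(+0.2016) J/mol = −38.9 kJ/mol.

−38.9 kJ/mol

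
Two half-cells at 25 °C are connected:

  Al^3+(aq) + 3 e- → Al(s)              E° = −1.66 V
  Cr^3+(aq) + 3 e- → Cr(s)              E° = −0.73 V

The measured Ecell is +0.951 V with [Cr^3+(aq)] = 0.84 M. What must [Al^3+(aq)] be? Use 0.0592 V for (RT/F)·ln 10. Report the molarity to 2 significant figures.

0.072 M

Cr³⁺/Cr is the cathode (higher E°); E°cell = −0.73 − (−1.66) = +0.93 V with n = 3.
Rearranging E = E° − (0.0592/n)·log Q gives log Q = 3(+0.93 − (+0.951))/0.0592 = −1.064.
The balanced reaction is Cr^3+(aq) + Al(s) → Cr(s) + Al^3+(aq), so Q = [Al^3+(aq)] / [Cr^3+(aq)].
Solving for the unknown gives log [Al^3+(aq)] = −1.140, so [Al^3+(aq)] ≈ 0.072 M.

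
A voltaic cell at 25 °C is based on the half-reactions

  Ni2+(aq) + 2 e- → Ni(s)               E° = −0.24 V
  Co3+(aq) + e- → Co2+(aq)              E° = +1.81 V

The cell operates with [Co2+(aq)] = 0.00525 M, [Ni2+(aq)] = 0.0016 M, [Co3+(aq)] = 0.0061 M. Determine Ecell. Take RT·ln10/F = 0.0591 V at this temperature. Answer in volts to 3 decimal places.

+2.136 V

Since E°(Co³⁺/Co²⁺) > E°(Ni²⁺/Ni), Co³⁺/Co²⁺ serves as the cathode.
The standard potential is +1.81 − (−0.24) = +2.05 V and the balanced reaction transfers n = 2 electrons.
For the overall reaction 2 Co3+(aq) + Ni(s) → 2 Co2+(aq) + Ni2+(aq), Q = ([Co2+(aq)]^2·[Ni2+(aq)]) / [Co3+(aq)]^2 = 0.00119, giving log Q = −2.926.
E = E° − (0.0591/n)·log Q = +2.05 − (0.0591/2)(−2.926) = +2.136 V.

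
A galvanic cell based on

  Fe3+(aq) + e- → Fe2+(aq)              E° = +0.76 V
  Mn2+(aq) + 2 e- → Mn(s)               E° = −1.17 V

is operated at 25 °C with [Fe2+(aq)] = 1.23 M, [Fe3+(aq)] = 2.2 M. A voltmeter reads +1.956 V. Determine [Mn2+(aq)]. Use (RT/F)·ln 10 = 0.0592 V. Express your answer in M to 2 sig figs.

0.42 M

The Fe³⁺/Fe²⁺ couple has the larger reduction potential, so it is the cathode: E°cell = +0.76 − (−1.17) = +1.93 V and n = 2.
From the Nernst equation, log Q = n(E° − E)/0.0592 = 2·(+1.93 − (+1.956))/0.0592 = −0.878.
Balancing electrons gives 2 Fe3+(aq) + Mn(s) → 2 Fe2+(aq) + Mn2+(aq); thus Q = ([Fe2+(aq)]^2·[Mn2+(aq)]) / [Fe3+(aq)]^2.
Isolating [Mn2+(aq)] in Q = 10^{−0.878} yields log [Mn2+(aq)] = −0.373, i.e. 0.42 M.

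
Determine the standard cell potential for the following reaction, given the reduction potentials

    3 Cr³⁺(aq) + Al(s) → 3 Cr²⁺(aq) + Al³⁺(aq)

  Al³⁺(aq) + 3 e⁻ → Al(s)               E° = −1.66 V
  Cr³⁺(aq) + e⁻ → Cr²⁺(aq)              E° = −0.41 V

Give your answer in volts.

In the reaction as written, Cr³⁺(aq) is reduced (cathode) and Al³⁺(aq) is produced by oxidation at the anode.
E°cell = E°(cathode) − E°(anode) = −0.41 − (−1.66) = +1.25 V.

+1.25 V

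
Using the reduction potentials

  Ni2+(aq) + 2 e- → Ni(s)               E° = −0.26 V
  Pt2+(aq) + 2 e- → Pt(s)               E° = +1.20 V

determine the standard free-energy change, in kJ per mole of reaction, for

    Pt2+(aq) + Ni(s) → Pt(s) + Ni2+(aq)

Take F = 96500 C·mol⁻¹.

In the reaction as written Pt2+(aq) is reduced, so the Pt²⁺/Pt couple is the cathode and Ni²⁺/Ni is the anode.
E°cell = +1.20 − (−0.26) = +1.46 V; balancing electrons gives n = 2.
ΔG° = −nFE°cell = −(2)(96500)(+1.46) J/mol = −282 kJ/mol.

−282 kJ/mol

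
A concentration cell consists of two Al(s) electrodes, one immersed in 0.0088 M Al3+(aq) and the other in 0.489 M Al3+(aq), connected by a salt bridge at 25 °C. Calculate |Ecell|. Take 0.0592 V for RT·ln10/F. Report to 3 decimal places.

0.034 V

For a concentration cell E°cell = 0, since both electrodes use the same couple.
The compartment with the higher Al3+(aq) concentration (0.489 M) acts as the cathode; ions are reduced there and produced at the dilute (0.0088 M) anode.
With n = 3, Ecell = −(0.0592/3)·log([dilute]/[conc]) = −(0.0592/3)·log(0.0088/0.489) = +0.034 V.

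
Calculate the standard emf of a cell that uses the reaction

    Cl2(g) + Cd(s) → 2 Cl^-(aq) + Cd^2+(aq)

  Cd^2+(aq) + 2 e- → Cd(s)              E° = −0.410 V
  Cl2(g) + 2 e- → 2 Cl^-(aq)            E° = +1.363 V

In the reaction as written, Cl2(g) is reduced (cathode) and Cd^2+(aq) is produced by oxidation at the anode.
E°cell = E°(cathode) − E°(anode) = +1.363 − (−0.410) = +1.773 V.
The positive value indicates the reaction is spontaneous as written.

+1.773 V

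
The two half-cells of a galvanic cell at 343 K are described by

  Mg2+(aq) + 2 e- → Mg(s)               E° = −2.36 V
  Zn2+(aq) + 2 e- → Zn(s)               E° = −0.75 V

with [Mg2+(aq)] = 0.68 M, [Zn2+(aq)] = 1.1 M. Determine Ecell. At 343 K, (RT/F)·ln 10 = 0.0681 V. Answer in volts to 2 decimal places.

+1.62 V

Zn²⁺/Zn is reduced (cathode, E° = −0.75 V) and Mg²⁺/Mg is oxidized (anode).
The standard potential is −0.75 − (−2.36) = +1.61 V and the balanced reaction transfers n = 2 electrons.
For the overall reaction Zn2+(aq) + Mg(s) → Zn(s) + Mg2+(aq), Q = [Mg2+(aq)] / [Zn2+(aq)] = 0.618, giving log Q = −0.209.
Applying E = E° − (RT ln10/nF)·log Q gives +1.61 − (0.0681/2)(−0.209) = +1.62 V.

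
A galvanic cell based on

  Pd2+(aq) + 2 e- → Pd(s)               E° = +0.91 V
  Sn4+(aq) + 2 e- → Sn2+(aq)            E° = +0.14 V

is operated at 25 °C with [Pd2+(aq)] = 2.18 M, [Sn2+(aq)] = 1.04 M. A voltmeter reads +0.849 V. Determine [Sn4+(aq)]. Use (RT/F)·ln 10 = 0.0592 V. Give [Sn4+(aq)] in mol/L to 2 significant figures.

With Pd²⁺/Pd at the cathode and Sn⁴⁺/Sn²⁺ at the anode, E°cell = +0.91 − (+0.14) = +0.77 V (n = 2).
From the Nernst equation, log Q = n(E° − E)/0.0592 = 2·(+0.77 − (+0.849))/0.0592 = −2.669.
For Pd2+(aq) + Sn2+(aq) → Pd(s) + Sn4+(aq), the reaction quotient is Q = [Sn4+(aq)] / ([Pd2+(aq)]·[Sn2+(aq)]).
Substituting the known concentrations and solving, log [Sn4+(aq)] = −2.314 and [Sn4+(aq)] = 0.0049 M.

0.0049 M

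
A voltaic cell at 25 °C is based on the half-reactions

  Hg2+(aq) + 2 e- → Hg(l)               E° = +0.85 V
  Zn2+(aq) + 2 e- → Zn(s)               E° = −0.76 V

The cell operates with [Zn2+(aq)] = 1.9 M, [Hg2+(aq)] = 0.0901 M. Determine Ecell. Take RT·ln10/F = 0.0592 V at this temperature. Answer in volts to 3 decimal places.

+1.571 V

Since E°(Hg²⁺/Hg) > E°(Zn²⁺/Zn), Hg²⁺/Hg serves as the cathode.
The standard potential is +0.85 − (−0.76) = +1.61 V and the balanced reaction transfers n = 2 electrons.
The balanced reaction is Hg2+(aq) + Zn(s) → Hg(l) + Zn2+(aq), so Q = [Zn2+(aq)] / [Hg2+(aq)] = 21.1 and log Q = 1.324.
By the Nernst equation, E = +1.61 − (0.0592/2)·(1.324) = +1.571 V.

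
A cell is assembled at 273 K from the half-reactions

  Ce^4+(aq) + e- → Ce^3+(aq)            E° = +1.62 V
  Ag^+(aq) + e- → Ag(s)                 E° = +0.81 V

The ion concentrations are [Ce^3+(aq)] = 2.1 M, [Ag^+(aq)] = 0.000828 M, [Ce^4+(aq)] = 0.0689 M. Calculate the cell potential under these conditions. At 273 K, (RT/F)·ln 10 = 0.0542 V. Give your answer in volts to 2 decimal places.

+0.90 V

The Ce⁴⁺/Ce³⁺ couple has the more positive E°, so it is the cathode; Ag⁺/Ag is the anode.
The standard potential is +1.62 − (+0.81) = +0.81 V and the balanced reaction transfers n = 1 electron.
Balancing gives Ce^4+(aq) + Ag(s) → Ce^3+(aq) + Ag^+(aq); hence Q = ([Ce^3+(aq)]·[Ag^+(aq)]) / [Ce^4+(aq)] = 0.0252 (log Q = −1.598).
By the Nernst equation, E = +0.81 − (0.0542/1)·(−1.598) = +0.90 V.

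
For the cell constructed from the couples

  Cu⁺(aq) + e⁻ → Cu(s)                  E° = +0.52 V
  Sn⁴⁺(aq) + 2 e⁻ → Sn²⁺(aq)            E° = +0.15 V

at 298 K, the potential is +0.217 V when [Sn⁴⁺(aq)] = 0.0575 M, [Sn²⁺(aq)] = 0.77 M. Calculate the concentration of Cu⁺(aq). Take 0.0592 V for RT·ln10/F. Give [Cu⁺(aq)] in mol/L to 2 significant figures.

Cu⁺/Cu is the cathode (higher E°); E°cell = +0.52 − (+0.15) = +0.37 V with n = 2.
Since E = E° − (0.0592/n)·log Q, log Q = n(E° − E)/0.0592 = 5.169.
The balanced reaction is 2 Cu⁺(aq) + Sn²⁺(aq) → 2 Cu(s) + Sn⁴⁺(aq), so Q = [Sn⁴⁺(aq)] / ([Cu⁺(aq)]^2·[Sn²⁺(aq)]).
Substituting the known concentrations and solving, log [Cu⁺(aq)] = −3.148 and [Cu⁺(aq)] = 0.00071 M.

0.00071 M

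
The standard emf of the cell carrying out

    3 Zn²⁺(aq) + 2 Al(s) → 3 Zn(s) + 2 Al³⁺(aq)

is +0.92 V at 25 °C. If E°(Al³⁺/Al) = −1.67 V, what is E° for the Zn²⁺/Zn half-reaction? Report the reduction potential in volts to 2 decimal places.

In the reaction as written the Zn²⁺/Zn couple is reduced (cathode) and Al³⁺/Al is oxidized (anode), so E°cell = E°(Zn²⁺/Zn) − E°(Al³⁺/Al).
E°(Zn²⁺/Zn) = E°cell + E°(anode) = +0.92 + (−1.67) = −0.75 V.

−0.75 V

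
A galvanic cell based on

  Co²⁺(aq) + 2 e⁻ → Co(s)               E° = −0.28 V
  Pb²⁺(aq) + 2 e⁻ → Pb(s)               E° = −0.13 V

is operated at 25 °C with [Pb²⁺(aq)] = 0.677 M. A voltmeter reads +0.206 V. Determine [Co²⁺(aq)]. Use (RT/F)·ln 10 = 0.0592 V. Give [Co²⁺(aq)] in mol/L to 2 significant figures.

0.0087 M

With Pb²⁺/Pb at the cathode and Co²⁺/Co at the anode, E°cell = −0.13 − (−0.28) = +0.15 V (n = 2).
From the Nernst equation, log Q = n(E° − E)/0.0592 = 2·(+0.15 − (+0.206))/0.0592 = −1.892.
Balancing electrons gives Pb²⁺(aq) + Co(s) → Pb(s) + Co²⁺(aq); thus Q = [Co²⁺(aq)] / [Pb²⁺(aq)].
Solving for the unknown gives log [Co²⁺(aq)] = −2.061, so [Co²⁺(aq)] ≈ 0.0087 M.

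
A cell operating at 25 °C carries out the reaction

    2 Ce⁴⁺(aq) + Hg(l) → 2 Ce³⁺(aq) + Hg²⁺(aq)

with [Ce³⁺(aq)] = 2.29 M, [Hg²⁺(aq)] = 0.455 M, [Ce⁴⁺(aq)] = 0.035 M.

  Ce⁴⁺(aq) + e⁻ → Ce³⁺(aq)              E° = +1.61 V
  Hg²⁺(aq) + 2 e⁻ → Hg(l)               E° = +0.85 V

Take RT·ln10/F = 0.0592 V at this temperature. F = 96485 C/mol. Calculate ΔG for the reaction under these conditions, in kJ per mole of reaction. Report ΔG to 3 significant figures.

With Ce⁴⁺/Ce³⁺ reduced at the cathode, E°cell = +1.61 − (+0.85) = +0.76 V and n = 2.
Q = ([Ce³⁺(aq)]^2·[Hg²⁺(aq)]) / [Ce⁴⁺(aq)]^2 = 1.95×10^3, so log Q = 3.290 and E = +0.76 − (0.0592/2)(3.290) = +0.6626 V.
Then ΔG = −nFE = −2 × 96485 × +0.6626 J/mol = −128 kJ/mol.

−128 kJ/mol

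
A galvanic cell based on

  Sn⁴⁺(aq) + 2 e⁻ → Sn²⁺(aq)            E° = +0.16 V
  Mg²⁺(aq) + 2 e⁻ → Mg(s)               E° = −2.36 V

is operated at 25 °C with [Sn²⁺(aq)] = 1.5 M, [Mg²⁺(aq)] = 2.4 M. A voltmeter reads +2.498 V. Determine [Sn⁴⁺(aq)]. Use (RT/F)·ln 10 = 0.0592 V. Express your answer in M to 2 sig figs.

Sn⁴⁺/Sn²⁺ is the cathode (higher E°); E°cell = +0.16 − (−2.36) = +2.52 V with n = 2.
Rearranging E = E° − (0.0592/n)·log Q gives log Q = 2(+2.52 − (+2.498))/0.0592 = 0.743.
The balanced reaction is Sn⁴⁺(aq) + Mg(s) → Sn²⁺(aq) + Mg²⁺(aq), so Q = ([Sn²⁺(aq)]·[Mg²⁺(aq)]) / [Sn⁴⁺(aq)].
Substituting the known concentrations and solving, log [Sn⁴⁺(aq)] = −0.187 and [Sn⁴⁺(aq)] = 0.65 M.

0.65 M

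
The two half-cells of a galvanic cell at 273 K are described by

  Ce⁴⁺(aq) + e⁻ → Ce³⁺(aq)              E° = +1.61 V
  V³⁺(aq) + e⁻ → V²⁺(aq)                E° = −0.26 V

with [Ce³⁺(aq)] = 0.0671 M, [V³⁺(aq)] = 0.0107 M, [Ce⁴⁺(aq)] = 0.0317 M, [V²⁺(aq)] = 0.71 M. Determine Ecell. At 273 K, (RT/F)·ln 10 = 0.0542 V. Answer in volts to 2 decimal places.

The Ce⁴⁺/Ce³⁺ couple has the more positive E°, so it is the cathode; V³⁺/V²⁺ is the anode.
E°cell = +1.61 − (−0.26) = +1.87 V, with n = 1 electron transferred.
The balanced reaction is Ce⁴⁺(aq) + V²⁺(aq) → Ce³⁺(aq) + V³⁺(aq), so Q = ([Ce³⁺(aq)]·[V³⁺(aq)]) / ([Ce⁴⁺(aq)]·[V²⁺(aq)]) = 0.0319 and log Q = −1.496.
Applying E = E° − (RT ln10/nF)·log Q gives +1.87 − (0.0542/1)(−1.496) = +1.95 V.

+1.95 V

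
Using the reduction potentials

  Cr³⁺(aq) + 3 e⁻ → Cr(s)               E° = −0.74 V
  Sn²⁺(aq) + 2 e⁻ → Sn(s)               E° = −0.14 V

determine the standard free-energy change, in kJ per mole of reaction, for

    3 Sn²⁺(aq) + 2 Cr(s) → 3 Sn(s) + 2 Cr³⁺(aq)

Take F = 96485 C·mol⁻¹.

−347 kJ/mol

In the reaction as written Sn²⁺(aq) is reduced, so the Sn²⁺/Sn couple is the cathode and Cr³⁺/Cr is the anode.
E°cell = −0.14 − (−0.74) = +0.60 V; balancing electrons gives n = 6.
ΔG° = −nFE°cell = −(6)(96485)(+0.60) J/mol = −347 kJ/mol.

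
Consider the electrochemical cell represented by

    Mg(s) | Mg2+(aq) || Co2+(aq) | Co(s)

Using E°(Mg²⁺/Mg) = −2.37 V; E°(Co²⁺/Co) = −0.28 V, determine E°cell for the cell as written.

By convention the left-hand electrode in cell notation is the anode (oxidation) and the right-hand electrode is the cathode (reduction).
E°cell = E°(right) − E°(left) = −0.28 − (−2.37) = +2.09 V.

+2.09 V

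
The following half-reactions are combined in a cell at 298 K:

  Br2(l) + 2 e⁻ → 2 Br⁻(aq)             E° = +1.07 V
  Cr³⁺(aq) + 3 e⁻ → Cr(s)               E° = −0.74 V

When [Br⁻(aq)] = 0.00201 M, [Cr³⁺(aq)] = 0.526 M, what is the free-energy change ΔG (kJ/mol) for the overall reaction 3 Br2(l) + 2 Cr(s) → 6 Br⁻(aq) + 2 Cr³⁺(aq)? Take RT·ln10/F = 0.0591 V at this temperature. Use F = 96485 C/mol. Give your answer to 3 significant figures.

−1140 kJ/mol

The standard cell potential is +1.07 − (−0.74) = +1.81 V, with n = 6 electrons in the balanced equation.
Here Q = [Br⁻(aq)]^6·[Cr³⁺(aq)]^2 = 1.82×10^−17 (log Q = −16.739), giving E = +1.81 − (0.0591/6)·(−16.739) = +1.9749 V.
ΔG = −nFE = −(6)(96485)(+1.9749) J/mol = −1140 kJ/mol.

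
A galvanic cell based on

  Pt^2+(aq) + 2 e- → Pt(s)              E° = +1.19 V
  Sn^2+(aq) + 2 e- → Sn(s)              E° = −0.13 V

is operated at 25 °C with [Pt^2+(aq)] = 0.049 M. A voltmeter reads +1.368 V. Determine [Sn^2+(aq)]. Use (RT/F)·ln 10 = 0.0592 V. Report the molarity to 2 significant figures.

With Pt²⁺/Pt at the cathode and Sn²⁺/Sn at the anode, E°cell = +1.19 − (−0.13) = +1.32 V (n = 2).
Since E = E° − (0.0592/n)·log Q, log Q = n(E° − E)/0.0592 = −1.622.
For Pt^2+(aq) + Sn(s) → Pt(s) + Sn^2+(aq), the reaction quotient is Q = [Sn^2+(aq)] / [Pt^2+(aq)].
Isolating [Sn^2+(aq)] in Q = 10^{−1.622} yields log [Sn^2+(aq)] = −2.932, i.e. 0.0012 M.

0.0012 M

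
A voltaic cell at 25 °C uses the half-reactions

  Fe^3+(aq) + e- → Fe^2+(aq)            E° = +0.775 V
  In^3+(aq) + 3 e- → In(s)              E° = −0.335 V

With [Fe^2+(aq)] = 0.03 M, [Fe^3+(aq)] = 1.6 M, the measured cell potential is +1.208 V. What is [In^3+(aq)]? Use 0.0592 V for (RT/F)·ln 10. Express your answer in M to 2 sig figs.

1.6 M

With Fe³⁺/Fe²⁺ at the cathode and In³⁺/In at the anode, E°cell = +0.775 − (−0.335) = +1.110 V (n = 3).
From the Nernst equation, log Q = n(E° − E)/0.0592 = 3·(+1.110 − (+1.208))/0.0592 = −4.966.
For 3 Fe^3+(aq) + In(s) → 3 Fe^2+(aq) + In^3+(aq), the reaction quotient is Q = ([Fe^2+(aq)]^3·[In^3+(aq)]) / [Fe^3+(aq)]^3.
Substituting the known concentrations and solving, log [In^3+(aq)] = 0.215 and [In^3+(aq)] = 1.6 M.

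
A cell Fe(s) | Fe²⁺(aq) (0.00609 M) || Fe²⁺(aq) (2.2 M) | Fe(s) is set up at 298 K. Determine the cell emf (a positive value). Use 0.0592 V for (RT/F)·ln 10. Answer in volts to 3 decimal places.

0.076 V

For a concentration cell E°cell = 0, since both electrodes use the same couple.
The compartment with the higher Fe²⁺(aq) concentration (2.2 M) acts as the cathode; ions are reduced there and produced at the dilute (0.00609 M) anode.
With n = 2, Ecell = −(0.0592/2)·log([dilute]/[conc]) = −(0.0592/2)·log(0.00609/2.2) = +0.076 V.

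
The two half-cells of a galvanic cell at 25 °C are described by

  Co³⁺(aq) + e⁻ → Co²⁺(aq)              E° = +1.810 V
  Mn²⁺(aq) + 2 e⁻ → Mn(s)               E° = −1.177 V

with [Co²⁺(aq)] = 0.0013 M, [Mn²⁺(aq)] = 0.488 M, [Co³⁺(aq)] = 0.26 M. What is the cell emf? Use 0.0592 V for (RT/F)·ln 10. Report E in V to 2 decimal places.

Since E°(Co³⁺/Co²⁺) > E°(Mn²⁺/Mn), Co³⁺/Co²⁺ serves as the cathode.
The standard potential is +1.810 − (−1.177) = +2.987 V and the balanced reaction transfers n = 2 electrons.
The balanced reaction is 2 Co³⁺(aq) + Mn(s) → 2 Co²⁺(aq) + Mn²⁺(aq), so Q = ([Co²⁺(aq)]^2·[Mn²⁺(aq)]) / [Co³⁺(aq)]^2 = 1.22×10^−5 and log Q = −4.914.
By the Nernst equation, E = +2.987 − (0.0592/2)·(−4.914) = +3.13 V.

+3.13 V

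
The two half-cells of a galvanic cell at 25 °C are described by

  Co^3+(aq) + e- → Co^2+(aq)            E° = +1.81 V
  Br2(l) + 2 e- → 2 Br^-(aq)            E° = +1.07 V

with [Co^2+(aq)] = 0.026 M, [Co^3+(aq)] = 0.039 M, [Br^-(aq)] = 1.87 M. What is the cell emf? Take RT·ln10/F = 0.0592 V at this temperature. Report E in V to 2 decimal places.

+0.77 V

The Co³⁺/Co²⁺ couple has the more positive E°, so it is the cathode; Br₂/Br⁻ is the anode.
E°cell = +1.81 − (+1.07) = +0.74 V, with n = 2 electrons transferred.
For the overall reaction 2 Co^3+(aq) + 2 Br^-(aq) → 2 Co^2+(aq) + Br2(l), Q = [Co^2+(aq)]^2 / ([Co^3+(aq)]^2·[Br^-(aq)]^2) = 0.127, giving log Q = −0.896.
E = E° − (0.0592/n)·log Q = +0.74 − (0.0592/2)(−0.896) = +0.77 V.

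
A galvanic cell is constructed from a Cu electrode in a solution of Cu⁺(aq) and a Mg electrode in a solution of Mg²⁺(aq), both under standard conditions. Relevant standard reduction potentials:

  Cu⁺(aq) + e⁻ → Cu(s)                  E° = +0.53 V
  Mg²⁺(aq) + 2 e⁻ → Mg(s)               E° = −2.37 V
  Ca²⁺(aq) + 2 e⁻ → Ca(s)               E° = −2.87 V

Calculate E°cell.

+2.90 V

The Cu⁺/Cu couple has the higher E°, so Cu ion is reduced (cathode) and Mg is oxidized (anode).
E°cell = E°(cathode) − E°(anode) = +0.53 − (−2.37) = +2.90 V.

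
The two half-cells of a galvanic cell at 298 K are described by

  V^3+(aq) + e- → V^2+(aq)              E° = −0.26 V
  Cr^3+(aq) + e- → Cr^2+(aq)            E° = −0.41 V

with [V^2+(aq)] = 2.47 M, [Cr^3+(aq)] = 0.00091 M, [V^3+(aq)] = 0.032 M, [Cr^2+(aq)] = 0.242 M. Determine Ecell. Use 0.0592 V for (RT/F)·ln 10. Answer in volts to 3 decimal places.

+0.182 V

The V³⁺/V²⁺ couple has the more positive E°, so it is the cathode; Cr³⁺/Cr²⁺ is the anode.
E°cell = −0.26 − (−0.41) = +0.15 V, with n = 1 electron transferred.
For the overall reaction V^3+(aq) + Cr^2+(aq) → V^2+(aq) + Cr^3+(aq), Q = ([V^2+(aq)]·[Cr^3+(aq)]) / ([V^3+(aq)]·[Cr^2+(aq)]) = 0.29, giving log Q = −0.537.
E = E° − (0.0592/n)·log Q = +0.15 − (0.0592/1)(−0.537) = +0.182 V.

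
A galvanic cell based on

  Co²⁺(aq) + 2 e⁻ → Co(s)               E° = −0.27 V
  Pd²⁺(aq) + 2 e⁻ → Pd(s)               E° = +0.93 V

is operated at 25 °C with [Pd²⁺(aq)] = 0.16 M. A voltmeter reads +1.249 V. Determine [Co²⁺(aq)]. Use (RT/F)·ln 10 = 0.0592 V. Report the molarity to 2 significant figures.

The Pd²⁺/Pd couple has the larger reduction potential, so it is the cathode: E°cell = +0.93 − (−0.27) = +1.20 V and n = 2.
Rearranging E = E° − (0.0592/n)·log Q gives log Q = 2(+1.20 − (+1.249))/0.0592 = −1.655.
Balancing electrons gives Pd²⁺(aq) + Co(s) → Pd(s) + Co²⁺(aq); thus Q = [Co²⁺(aq)] / [Pd²⁺(aq)].
Isolating [Co²⁺(aq)] in Q = 10^{−1.655} yields log [Co²⁺(aq)] = −2.451, i.e. 0.0035 M.

0.0035 M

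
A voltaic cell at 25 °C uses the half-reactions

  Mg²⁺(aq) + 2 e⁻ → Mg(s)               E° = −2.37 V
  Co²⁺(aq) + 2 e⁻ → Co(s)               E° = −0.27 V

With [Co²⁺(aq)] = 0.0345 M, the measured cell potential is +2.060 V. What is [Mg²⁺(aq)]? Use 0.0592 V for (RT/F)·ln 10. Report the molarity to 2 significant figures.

0.77 M

The Co²⁺/Co couple has the larger reduction potential, so it is the cathode: E°cell = −0.27 − (−2.37) = +2.10 V and n = 2.
Rearranging E = E° − (0.0592/n)·log Q gives log Q = 2(+2.10 − (+2.060))/0.0592 = 1.351.
Balancing electrons gives Co²⁺(aq) + Mg(s) → Co(s) + Mg²⁺(aq); thus Q = [Mg²⁺(aq)] / [Co²⁺(aq)].
Solving for the unknown gives log [Mg²⁺(aq)] = −0.111, so [Mg²⁺(aq)] ≈ 0.77 M.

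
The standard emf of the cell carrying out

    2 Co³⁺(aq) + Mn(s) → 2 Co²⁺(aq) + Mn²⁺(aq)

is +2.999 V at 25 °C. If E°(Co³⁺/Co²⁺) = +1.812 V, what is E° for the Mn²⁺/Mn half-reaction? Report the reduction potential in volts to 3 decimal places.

−1.187 V

In the reaction as written the Co³⁺/Co²⁺ couple is reduced (cathode) and Mn²⁺/Mn is oxidized (anode), so E°cell = E°(Co³⁺/Co²⁺) − E°(Mn²⁺/Mn).
E°(Mn²⁺/Mn) = E°(cathode) − E°cell = +1.812 − (+2.999) = −1.187 V.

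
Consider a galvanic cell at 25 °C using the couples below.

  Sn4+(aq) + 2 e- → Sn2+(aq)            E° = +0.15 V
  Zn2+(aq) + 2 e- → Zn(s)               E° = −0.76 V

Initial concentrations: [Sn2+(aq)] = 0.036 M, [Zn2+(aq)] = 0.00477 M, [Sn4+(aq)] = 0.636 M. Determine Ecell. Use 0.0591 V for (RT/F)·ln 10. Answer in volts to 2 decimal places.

Sn⁴⁺/Sn²⁺ is reduced (cathode, E° = +0.15 V) and Zn²⁺/Zn is oxidized (anode).
The standard potential is +0.15 − (−0.76) = +0.91 V and the balanced reaction transfers n = 2 electrons.
Balancing gives Sn4+(aq) + Zn(s) → Sn2+(aq) + Zn2+(aq); hence Q = ([Sn2+(aq)]·[Zn2+(aq)]) / [Sn4+(aq)] = 0.00027 (log Q = −3.569).
E = E° − (0.0591/n)·log Q = +0.91 − (0.0591/2)(−3.569) = +1.02 V.

+1.02 V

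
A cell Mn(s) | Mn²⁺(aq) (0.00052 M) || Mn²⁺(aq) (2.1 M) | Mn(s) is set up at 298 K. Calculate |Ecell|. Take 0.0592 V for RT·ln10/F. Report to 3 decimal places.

0.107 V

For a concentration cell E°cell = 0, since both electrodes use the same couple.
The compartment with the higher Mn²⁺(aq) concentration (2.1 M) acts as the cathode; ions are reduced there and produced at the dilute (0.00052 M) anode.
With n = 2, Ecell = −(0.0592/2)·log([dilute]/[conc]) = −(0.0592/2)·log(0.00052/2.1) = +0.107 V.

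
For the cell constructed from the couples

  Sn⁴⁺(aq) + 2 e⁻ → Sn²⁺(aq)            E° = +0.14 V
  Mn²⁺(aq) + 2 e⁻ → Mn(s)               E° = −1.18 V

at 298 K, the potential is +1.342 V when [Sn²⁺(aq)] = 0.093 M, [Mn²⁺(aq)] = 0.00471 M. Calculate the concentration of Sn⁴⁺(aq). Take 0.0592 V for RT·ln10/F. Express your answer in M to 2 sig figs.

Sn⁴⁺/Sn²⁺ is the cathode (higher E°); E°cell = +0.14 − (−1.18) = +1.32 V with n = 2.
From the Nernst equation, log Q = n(E° − E)/0.0592 = 2·(+1.32 − (+1.342))/0.0592 = −0.743.
The balanced reaction is Sn⁴⁺(aq) + Mn(s) → Sn²⁺(aq) + Mn²⁺(aq), so Q = ([Sn²⁺(aq)]·[Mn²⁺(aq)]) / [Sn⁴⁺(aq)].
Solving for the unknown gives log [Sn⁴⁺(aq)] = −2.615, so [Sn⁴⁺(aq)] ≈ 0.0024 M.

0.0024 M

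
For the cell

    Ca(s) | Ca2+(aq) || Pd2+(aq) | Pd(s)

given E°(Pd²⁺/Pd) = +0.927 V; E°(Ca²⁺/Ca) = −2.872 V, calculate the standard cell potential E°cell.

By convention the left-hand electrode in cell notation is the anode (oxidation) and the right-hand electrode is the cathode (reduction).
E°cell = E°(right) − E°(left) = +0.927 − (−2.872) = +3.799 V.

+3.799 V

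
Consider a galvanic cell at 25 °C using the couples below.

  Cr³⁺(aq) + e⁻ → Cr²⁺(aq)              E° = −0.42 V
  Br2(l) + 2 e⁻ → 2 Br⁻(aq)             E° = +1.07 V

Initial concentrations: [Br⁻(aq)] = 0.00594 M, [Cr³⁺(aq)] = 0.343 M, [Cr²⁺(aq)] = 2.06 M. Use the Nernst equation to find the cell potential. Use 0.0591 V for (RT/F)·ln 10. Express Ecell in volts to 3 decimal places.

Since E°(Br₂/Br⁻) > E°(Cr³⁺/Cr²⁺), Br₂/Br⁻ serves as the cathode.
E°cell = E°cat − E°an = +1.07 − (−0.42) = +1.49 V; n = 2.
The balanced reaction is Br2(l) + 2 Cr²⁺(aq) → 2 Br⁻(aq) + 2 Cr³⁺(aq), so Q = ([Br⁻(aq)]^2·[Cr³⁺(aq)]^2) / [Cr²⁺(aq)]^2 = 9.78×10^−7 and log Q = −6.010.
By the Nernst equation, E = +1.49 − (0.0591/2)·(−6.010) = +1.668 V.

+1.668 V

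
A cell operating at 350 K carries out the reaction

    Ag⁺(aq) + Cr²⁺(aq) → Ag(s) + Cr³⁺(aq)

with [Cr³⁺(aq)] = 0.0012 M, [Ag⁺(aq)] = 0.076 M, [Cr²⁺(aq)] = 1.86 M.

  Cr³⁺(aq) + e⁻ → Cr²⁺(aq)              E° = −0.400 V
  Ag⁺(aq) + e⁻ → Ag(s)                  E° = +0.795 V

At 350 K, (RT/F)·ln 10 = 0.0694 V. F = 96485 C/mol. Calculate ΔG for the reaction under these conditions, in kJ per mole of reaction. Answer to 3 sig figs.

The standard cell potential is +0.795 − (−0.400) = +1.195 V, with n = 1 electron in the balanced equation.
The reaction quotient is [Cr³⁺(aq)] / ([Ag⁺(aq)]·[Cr²⁺(aq)]) = 0.00849; by Nernst, E = +1.195 − (0.0694/1)(−2.071) = +1.3387 V.
Finally ΔG = −nFE = −(1)(96485 C/mol)(+1.3387 V) = −129 kJ/mol.

−129 kJ/mol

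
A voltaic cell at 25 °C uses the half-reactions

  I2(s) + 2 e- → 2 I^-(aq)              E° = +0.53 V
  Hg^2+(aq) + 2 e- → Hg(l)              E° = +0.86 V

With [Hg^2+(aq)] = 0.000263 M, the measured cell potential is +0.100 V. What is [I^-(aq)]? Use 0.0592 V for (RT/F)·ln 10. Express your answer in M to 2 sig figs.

0.0080 M

With Hg²⁺/Hg at the cathode and I₂/I⁻ at the anode, E°cell = +0.86 − (+0.53) = +0.33 V (n = 2).
From the Nernst equation, log Q = n(E° − E)/0.0592 = 2·(+0.33 − (+0.100))/0.0592 = 7.770.
For Hg^2+(aq) + 2 I^-(aq) → Hg(l) + I2(s), the reaction quotient is Q = 1 / ([Hg^2+(aq)]·[I^-(aq)]^2).
Substituting the known concentrations and solving, log [I^-(aq)] = −2.095 and [I^-(aq)] = 0.0080 M.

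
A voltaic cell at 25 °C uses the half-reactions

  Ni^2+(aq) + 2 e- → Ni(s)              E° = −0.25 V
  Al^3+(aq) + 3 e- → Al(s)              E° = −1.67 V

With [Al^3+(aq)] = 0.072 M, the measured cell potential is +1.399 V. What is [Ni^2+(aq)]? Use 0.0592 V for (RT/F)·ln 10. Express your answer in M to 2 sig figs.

With Ni²⁺/Ni at the cathode and Al³⁺/Al at the anode, E°cell = −0.25 − (−1.67) = +1.42 V (n = 6).
Since E = E° − (0.0592/n)·log Q, log Q = n(E° − E)/0.0592 = 2.128.
For 3 Ni^2+(aq) + 2 Al(s) → 3 Ni(s) + 2 Al^3+(aq), the reaction quotient is Q = [Al^3+(aq)]^2 / [Ni^2+(aq)]^3.
Solving for the unknown gives log [Ni^2+(aq)] = −1.471, so [Ni^2+(aq)] ≈ 0.034 M.

0.034 M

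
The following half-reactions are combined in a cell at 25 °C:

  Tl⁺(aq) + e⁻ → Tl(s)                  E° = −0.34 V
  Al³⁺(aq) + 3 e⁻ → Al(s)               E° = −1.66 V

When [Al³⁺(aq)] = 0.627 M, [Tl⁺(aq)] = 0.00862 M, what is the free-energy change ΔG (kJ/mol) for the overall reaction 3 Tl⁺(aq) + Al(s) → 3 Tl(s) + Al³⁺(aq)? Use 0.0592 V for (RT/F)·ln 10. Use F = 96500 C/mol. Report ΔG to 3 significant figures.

The standard cell potential is −0.34 − (−1.66) = +1.32 V, with n = 3 electrons in the balanced equation.
Here Q = [Al³⁺(aq)] / [Tl⁺(aq)]^3 = 9.79×10^5 (log Q = 5.991), giving E = +1.32 − (0.0592/3)·(5.991) = +1.2018 V.
Finally ΔG = −nFE = −(3)(96500 C/mol)(+1.2018 V) = −348 kJ/mol.

−348 kJ/mol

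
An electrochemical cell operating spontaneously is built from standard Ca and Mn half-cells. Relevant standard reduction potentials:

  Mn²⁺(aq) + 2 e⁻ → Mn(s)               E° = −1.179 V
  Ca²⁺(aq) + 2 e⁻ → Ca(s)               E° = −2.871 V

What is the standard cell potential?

Of the two couples in this cell, the one with the more positive reduction potential is reduced at the cathode: here that is Mn²⁺/Mn (−1.179 V); Ca²⁺/Ca (−2.871 V) is the anode.
E°cell = E°(cathode) − E°(anode) = −1.179 − (−2.871) = +1.692 V.

+1.692 V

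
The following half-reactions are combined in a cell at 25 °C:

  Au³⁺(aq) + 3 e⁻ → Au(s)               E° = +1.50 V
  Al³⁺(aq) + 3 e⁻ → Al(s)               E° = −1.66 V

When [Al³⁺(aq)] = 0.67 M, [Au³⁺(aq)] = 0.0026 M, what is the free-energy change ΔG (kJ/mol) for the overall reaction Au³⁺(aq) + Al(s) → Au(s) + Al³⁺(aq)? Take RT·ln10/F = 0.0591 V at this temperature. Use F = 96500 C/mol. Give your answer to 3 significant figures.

With Au³⁺/Au reduced at the cathode, E°cell = +1.50 − (−1.66) = +3.16 V and n = 3.
Q = [Al³⁺(aq)] / [Au³⁺(aq)] = 258, so log Q = 2.411 and E = +3.16 − (0.0591/3)(2.411) = +3.1125 V.
Then ΔG = −nFE = −3 × 96500 × +3.1125 J/mol = −901 kJ/mol.

−901 kJ/mol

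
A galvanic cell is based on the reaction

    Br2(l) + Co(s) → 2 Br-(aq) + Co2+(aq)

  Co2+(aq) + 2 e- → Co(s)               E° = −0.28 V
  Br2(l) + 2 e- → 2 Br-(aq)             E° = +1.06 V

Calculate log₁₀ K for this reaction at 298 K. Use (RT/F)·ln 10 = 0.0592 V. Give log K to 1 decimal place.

The Br₂/Br⁻ couple is reduced (cathode); E°cell = +1.06 − (−0.28) = +1.34 V with n = 2.
At equilibrium E = 0, so log K = nE°cell / 0.0592 = (2)(+1.34) / 0.0592 = 45.3.

log K = 45.3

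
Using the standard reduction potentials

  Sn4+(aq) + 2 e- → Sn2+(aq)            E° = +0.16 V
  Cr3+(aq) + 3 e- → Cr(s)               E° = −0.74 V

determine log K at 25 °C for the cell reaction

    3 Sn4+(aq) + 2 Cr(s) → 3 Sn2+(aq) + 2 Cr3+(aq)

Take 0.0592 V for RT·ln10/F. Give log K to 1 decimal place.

The Sn⁴⁺/Sn²⁺ couple is reduced (cathode); E°cell = +0.16 − (−0.74) = +0.90 V with n = 6.
At equilibrium E = 0, so log K = nE°cell / 0.0592 = (6)(+0.90) / 0.0592 = 91.2.

log K = 91.2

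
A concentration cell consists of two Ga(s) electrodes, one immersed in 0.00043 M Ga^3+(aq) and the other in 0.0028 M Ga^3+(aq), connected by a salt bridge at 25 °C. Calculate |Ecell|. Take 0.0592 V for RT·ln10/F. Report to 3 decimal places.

0.016 V

For a concentration cell E°cell = 0, since both electrodes use the same couple.
The compartment with the higher Ga^3+(aq) concentration (0.0028 M) acts as the cathode; ions are reduced there and produced at the dilute (0.00043 M) anode.
With n = 3, Ecell = −(0.0592/3)·log([dilute]/[conc]) = −(0.0592/3)·log(0.00043/0.0028) = +0.016 V.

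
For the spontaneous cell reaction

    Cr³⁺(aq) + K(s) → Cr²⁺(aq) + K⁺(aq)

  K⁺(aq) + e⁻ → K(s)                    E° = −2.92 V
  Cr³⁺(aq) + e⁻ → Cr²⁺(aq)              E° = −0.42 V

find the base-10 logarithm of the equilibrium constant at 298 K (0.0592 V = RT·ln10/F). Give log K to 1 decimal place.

log K = 42.2

The Cr³⁺/Cr²⁺ couple is reduced (cathode); E°cell = −0.42 − (−2.92) = +2.50 V with n = 1.
At equilibrium E = 0, so log K = nE°cell / 0.0592 = (1)(+2.50) / 0.0592 = 42.2.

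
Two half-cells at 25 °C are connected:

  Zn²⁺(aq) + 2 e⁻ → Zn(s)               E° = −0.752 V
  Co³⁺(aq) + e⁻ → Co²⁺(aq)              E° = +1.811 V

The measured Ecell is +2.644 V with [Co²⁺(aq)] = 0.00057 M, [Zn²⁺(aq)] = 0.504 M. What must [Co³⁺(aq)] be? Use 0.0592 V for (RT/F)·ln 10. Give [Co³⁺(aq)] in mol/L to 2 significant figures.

With Co³⁺/Co²⁺ at the cathode and Zn²⁺/Zn at the anode, E°cell = +1.811 − (−0.752) = +2.563 V (n = 2).
From the Nernst equation, log Q = n(E° − E)/0.0592 = 2·(+2.563 − (+2.644))/0.0592 = −2.736.
For 2 Co³⁺(aq) + Zn(s) → 2 Co²⁺(aq) + Zn²⁺(aq), the reaction quotient is Q = ([Co²⁺(aq)]^2·[Zn²⁺(aq)]) / [Co³⁺(aq)]^2.
Substituting the known concentrations and solving, log [Co³⁺(aq)] = −2.025 and [Co³⁺(aq)] = 0.0094 M.

0.0094 M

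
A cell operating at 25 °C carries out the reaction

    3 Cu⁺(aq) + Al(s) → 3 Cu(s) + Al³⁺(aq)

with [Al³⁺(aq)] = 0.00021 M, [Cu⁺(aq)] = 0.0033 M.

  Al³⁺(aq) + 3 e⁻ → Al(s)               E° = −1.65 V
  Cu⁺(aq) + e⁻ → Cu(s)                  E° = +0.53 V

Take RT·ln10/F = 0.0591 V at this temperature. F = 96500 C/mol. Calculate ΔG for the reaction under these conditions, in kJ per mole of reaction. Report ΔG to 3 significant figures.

−610 kJ/mol

The standard cell potential is +0.53 − (−1.65) = +2.18 V, with n = 3 electrons in the balanced equation.
Q = [Al³⁺(aq)] / [Cu⁺(aq)]^3 = 5.84×10^3, so log Q = 3.767 and E = +2.18 − (0.0591/3)(3.767) = +2.1058 V.
ΔG = −nFE = −(3)(96500)(+2.1058) J/mol = −610 kJ/mol.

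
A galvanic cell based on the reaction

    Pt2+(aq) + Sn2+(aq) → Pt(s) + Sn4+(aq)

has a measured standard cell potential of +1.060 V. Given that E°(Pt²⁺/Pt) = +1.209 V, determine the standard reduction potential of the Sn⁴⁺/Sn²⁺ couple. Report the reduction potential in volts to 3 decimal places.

In the reaction as written the Pt²⁺/Pt couple is reduced (cathode) and Sn⁴⁺/Sn²⁺ is oxidized (anode), so E°cell = E°(Pt²⁺/Pt) − E°(Sn⁴⁺/Sn²⁺).
E°(Sn⁴⁺/Sn²⁺) = E°(cathode) − E°cell = +1.209 − (+1.060) = +0.149 V.

+0.149 V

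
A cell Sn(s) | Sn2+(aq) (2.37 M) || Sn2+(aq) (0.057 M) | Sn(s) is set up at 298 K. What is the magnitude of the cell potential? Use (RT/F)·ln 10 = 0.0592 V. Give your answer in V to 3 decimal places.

For a concentration cell E°cell = 0, since both electrodes use the same couple.
The compartment with the higher Sn2+(aq) concentration (2.37 M) acts as the cathode; ions are reduced there and produced at the dilute (0.057 M) anode.
With n = 2, Ecell = −(0.0592/2)·log([dilute]/[conc]) = −(0.0592/2)·log(0.057/2.37) = +0.048 V.

0.048 V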